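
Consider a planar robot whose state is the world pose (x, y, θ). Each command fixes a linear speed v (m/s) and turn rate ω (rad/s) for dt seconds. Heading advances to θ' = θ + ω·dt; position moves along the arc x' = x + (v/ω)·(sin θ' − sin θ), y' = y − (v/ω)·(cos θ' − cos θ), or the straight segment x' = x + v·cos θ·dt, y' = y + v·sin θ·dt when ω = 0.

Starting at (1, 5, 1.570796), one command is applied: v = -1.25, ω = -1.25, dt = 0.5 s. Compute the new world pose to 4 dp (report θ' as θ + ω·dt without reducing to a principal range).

θ' = 1.5708 + -1.25·0.5 = 0.9458
R = v/ω = -1.25/-1.25 = 1.0000
x' = 1 + 1.0000·(sin 0.9458 − sin 1.5708) = 0.8110
y' = 5 − 1.0000·(cos 0.9458 − cos 1.5708) = 4.4149

(0.8110, 4.4149, 0.9458)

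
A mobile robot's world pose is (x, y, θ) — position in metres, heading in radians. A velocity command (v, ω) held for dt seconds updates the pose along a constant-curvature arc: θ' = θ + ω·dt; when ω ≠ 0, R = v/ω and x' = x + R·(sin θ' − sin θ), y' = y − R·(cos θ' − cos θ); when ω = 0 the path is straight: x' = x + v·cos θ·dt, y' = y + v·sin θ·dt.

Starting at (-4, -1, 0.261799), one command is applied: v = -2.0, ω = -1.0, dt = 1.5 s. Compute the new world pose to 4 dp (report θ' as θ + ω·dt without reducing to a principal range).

(-6.4080, 0.2789, -1.2382)

θ' = 0.2618 + -1.0·1.5 = -1.2382
R = v/ω = -2.0/-1.0 = 2.0000
x' = -4 + 2.0000·(sin -1.2382 − sin 0.2618) = -6.4080
y' = -1 − 2.0000·(cos -1.2382 − cos 0.2618) = 0.2789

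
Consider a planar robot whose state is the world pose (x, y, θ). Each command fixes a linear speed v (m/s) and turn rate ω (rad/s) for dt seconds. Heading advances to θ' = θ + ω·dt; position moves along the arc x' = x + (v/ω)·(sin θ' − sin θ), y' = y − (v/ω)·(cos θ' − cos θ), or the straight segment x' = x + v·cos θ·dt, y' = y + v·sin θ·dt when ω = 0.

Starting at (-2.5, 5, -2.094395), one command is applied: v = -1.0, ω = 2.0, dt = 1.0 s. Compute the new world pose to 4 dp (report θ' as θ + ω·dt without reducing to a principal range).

θ' = -2.0944 + 2.0·1.0 = -0.0944
R = v/ω = -1.0/2.0 = -0.5000
x' = -2.5 + -0.5000·(sin -0.0944 − sin -2.0944) = -2.8859
y' = 5 − -0.5000·(cos -0.0944 − cos -2.0944) = 5.7478

(-2.8859, 5.7478, -0.0944)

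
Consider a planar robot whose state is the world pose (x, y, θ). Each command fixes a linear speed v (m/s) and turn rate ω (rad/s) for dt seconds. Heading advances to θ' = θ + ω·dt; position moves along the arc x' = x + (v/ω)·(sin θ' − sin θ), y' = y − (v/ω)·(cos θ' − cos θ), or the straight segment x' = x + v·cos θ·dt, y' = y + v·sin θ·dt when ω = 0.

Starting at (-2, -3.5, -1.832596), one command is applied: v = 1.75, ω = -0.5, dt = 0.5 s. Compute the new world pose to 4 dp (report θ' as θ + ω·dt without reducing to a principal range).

θ' = -1.8326 + -0.5·0.5 = -2.0826
R = v/ω = 1.75/-0.5 = -3.5000
x' = -2 + -3.5000·(sin -2.0826 − sin -1.8326) = -2.3292
y' = -3.5 − -3.5000·(cos -2.0826 − cos -1.8326) = -4.3082

(-2.3292, -4.3082, -2.0826)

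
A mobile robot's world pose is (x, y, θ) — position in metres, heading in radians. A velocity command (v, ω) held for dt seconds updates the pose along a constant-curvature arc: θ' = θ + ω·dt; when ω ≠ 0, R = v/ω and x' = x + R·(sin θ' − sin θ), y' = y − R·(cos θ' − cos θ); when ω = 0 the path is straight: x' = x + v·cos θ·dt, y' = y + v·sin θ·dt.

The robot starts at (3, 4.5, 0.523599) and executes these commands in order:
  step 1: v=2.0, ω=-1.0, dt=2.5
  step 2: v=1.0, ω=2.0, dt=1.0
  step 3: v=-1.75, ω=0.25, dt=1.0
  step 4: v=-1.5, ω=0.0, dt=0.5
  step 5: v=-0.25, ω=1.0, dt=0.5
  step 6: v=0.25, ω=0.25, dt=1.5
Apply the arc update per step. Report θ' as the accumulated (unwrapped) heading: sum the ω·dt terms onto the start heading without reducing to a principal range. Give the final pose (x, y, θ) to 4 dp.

step 1: θ'=-1.9764 (R=-2.0000) → pose (5.8377, 1.9788, -1.9764)
step 2: θ'=0.0236 (R=0.5000) → pose (6.3090, 1.2817, 0.0236)
step 3: θ'=0.2736 (R=-7.0000) → pose (4.5827, 1.0232, 0.2736)
step 4: θ'=0.2736 (straight) → pose (3.8606, 0.8206, 0.2736)
step 5: θ'=0.7736 (R=-0.2500) → pose (3.7535, 0.7587, 0.7736)
step 6: θ'=1.1486 (R=1.0000) → pose (3.9670, 1.0644, 1.1486)

(3.9670, 1.0644, 1.1486)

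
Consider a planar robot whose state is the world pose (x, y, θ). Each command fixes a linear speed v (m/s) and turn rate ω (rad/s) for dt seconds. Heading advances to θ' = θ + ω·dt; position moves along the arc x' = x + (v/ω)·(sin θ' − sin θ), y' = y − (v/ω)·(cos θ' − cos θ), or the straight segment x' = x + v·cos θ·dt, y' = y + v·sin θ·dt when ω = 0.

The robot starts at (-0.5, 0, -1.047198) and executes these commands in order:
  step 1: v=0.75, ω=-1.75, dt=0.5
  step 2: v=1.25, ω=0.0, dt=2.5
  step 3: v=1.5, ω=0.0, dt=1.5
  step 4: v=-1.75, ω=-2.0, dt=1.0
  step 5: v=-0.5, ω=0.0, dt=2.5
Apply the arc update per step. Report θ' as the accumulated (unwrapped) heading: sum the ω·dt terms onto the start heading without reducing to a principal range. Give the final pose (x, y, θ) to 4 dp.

step 1: θ'=-1.9222 (R=-0.4286) → pose (-0.4688, -0.3618, -1.9222)
step 2: θ'=-1.9222 (straight) → pose (-1.5444, -3.2958, -1.9222)
step 3: θ'=-1.9222 (straight) → pose (-2.3189, -5.4083, -1.9222)
step 4: θ'=-3.9222 (R=0.8750) → pose (-0.8816, -5.0879, -3.9222)
step 5: θ'=-3.9222 (straight) → pose (0.0065, -5.9675, -3.9222)

(0.0065, -5.9675, -3.9222)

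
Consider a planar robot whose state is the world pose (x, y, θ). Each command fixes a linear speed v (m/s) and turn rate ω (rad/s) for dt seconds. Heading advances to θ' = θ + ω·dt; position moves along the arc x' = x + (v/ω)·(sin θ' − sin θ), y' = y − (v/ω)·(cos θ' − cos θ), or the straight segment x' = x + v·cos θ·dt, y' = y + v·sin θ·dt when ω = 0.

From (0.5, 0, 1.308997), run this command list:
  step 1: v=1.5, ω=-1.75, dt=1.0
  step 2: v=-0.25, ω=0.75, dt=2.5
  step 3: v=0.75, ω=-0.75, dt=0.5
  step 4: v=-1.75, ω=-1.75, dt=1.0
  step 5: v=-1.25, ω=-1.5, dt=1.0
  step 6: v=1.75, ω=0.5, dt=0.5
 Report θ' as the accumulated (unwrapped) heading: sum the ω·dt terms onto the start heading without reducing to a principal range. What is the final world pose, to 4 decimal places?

step 1: θ'=-0.4410 (R=-0.8571) → pose (1.6938, 0.5533, -0.4410)
step 2: θ'=1.4340 (R=-0.3333) → pose (1.2213, 0.2973, 1.4340)
step 3: θ'=1.0590 (R=-1.0000) → pose (1.3401, 0.6507, 1.0590)
step 4: θ'=-0.6910 (R=1.0000) → pose (-0.1691, 0.3698, -0.6910)
step 5: θ'=-2.1910 (R=0.8333) → pose (-0.3161, 1.4963, -2.1910)
step 6: θ'=-1.9410 (R=3.5000) → pose (-0.7308, 0.7284, -1.9410)

(-0.7308, 0.7284, -1.9410)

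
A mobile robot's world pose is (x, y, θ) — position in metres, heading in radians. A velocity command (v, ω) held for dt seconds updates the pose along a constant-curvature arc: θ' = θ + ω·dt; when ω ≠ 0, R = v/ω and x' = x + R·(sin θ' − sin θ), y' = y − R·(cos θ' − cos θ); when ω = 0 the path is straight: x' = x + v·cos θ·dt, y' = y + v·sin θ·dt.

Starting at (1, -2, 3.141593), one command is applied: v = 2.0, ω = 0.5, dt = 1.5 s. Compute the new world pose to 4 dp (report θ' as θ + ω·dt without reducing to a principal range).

θ' = 3.1416 + 0.5·1.5 = 3.8916
R = v/ω = 2.0/0.5 = 4.0000
x' = 1 + 4.0000·(sin 3.8916 − sin 3.1416) = -1.7266
y' = -2 − 4.0000·(cos 3.8916 − cos 3.1416) = -3.0732

(-1.7266, -3.0732, 3.8916)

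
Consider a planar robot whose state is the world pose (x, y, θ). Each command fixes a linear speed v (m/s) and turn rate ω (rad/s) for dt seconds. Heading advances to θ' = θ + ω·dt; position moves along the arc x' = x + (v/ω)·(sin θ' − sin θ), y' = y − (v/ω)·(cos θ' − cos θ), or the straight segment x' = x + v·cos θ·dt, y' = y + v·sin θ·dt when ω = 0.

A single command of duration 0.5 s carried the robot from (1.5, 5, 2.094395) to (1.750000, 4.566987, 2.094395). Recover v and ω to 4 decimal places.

Δθ = 2.094395 − 2.094395 = 0.000000
ω = Δθ/dt = 0.000000/0.5 = 0.0000
ω = 0 → v = (Δx·cos θ + Δy·sin θ)/dt = -1.0000

v = -1.0000, ω = 0.0000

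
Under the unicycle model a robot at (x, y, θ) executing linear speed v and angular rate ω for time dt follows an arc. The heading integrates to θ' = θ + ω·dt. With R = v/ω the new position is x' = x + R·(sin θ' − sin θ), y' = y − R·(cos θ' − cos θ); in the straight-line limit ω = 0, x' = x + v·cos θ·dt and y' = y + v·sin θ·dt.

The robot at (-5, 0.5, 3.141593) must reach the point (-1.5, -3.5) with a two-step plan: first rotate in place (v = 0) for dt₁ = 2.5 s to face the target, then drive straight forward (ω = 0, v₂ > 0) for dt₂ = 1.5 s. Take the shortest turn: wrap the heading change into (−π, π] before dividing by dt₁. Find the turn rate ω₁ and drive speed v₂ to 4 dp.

heading to target = atan2(-3.5−0.5, -1.5−-5) = -0.8520
Δθ = wrap(-0.8520 − 3.1416) = 2.2896; ω₁ = Δθ/dt₁ = 0.9159
distance = √((-1.5−-5)² + (-3.5−0.5)²) = 5.3151; v₂ = distance/dt₂ = 3.5434

ω₁ = 0.9159, v₂ = 3.5434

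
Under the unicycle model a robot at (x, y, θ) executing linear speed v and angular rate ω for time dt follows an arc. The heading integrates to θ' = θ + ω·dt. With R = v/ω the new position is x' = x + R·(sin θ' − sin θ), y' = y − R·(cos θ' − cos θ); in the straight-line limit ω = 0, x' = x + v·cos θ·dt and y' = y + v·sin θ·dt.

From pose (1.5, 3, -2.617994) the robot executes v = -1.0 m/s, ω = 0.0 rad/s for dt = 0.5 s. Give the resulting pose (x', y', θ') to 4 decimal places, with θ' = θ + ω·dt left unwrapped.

θ' = -2.6180 + 0.0·0.5 = -2.6180
ω = 0 → straight: x' = 1.5 + -1.0·cos(-2.6180)·0.5 = 1.9330
y' = 3 + -1.0·sin(-2.6180)·0.5 = 3.2500

(1.9330, 3.2500, -2.6180)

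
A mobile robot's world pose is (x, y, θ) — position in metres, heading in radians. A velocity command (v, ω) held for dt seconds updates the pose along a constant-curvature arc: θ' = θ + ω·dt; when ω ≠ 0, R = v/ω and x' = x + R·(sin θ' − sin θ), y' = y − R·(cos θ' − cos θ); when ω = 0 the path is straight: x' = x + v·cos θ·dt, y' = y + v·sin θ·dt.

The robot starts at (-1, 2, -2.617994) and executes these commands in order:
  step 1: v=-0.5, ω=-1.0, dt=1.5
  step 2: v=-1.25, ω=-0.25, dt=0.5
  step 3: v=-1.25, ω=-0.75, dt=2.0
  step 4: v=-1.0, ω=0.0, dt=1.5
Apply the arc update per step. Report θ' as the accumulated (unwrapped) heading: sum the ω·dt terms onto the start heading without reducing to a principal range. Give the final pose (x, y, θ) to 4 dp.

(-1.9346, -1.6460, -5.7430)

step 1: θ'=-4.1180 (R=0.5000) → pose (-0.3358, 1.8470, -4.1180)
step 2: θ'=-4.2430 (R=5.0000) → pose (-0.0190, 1.3087, -4.2430)
step 3: θ'=-5.7430 (R=1.6667) → pose (-0.6482, -0.8746, -5.7430)
step 4: θ'=-5.7430 (straight) → pose (-1.9346, -1.6460, -5.7430)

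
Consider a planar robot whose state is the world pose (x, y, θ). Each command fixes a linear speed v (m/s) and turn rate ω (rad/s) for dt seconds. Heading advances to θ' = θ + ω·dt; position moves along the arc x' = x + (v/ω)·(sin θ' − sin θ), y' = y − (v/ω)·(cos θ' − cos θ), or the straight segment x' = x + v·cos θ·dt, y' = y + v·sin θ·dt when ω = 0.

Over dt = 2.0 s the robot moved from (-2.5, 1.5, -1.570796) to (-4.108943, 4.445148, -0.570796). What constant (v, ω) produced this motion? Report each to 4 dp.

Δθ = -0.570796 − -1.570796 = 1.000000
ω = Δθ/dt = 1.000000/2.0 = 0.5000
R = −Δy/(cos θ' − cos θ) = -3.5000
v = R·ω = -3.5000·0.5000 = -1.7500

v = -1.7500, ω = 0.5000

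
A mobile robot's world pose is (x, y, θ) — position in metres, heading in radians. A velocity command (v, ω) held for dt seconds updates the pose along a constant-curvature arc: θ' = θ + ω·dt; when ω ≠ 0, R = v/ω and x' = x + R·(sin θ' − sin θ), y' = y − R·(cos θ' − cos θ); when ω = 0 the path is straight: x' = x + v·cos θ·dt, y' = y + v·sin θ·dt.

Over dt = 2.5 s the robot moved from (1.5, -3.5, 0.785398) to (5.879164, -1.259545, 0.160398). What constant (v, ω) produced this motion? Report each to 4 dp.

Δθ = 0.160398 − 0.785398 = -0.625000
ω = Δθ/dt = -0.625000/2.5 = -0.2500
R = Δx/(sin θ' − sin θ) = -8.0000
v = R·ω = -8.0000·-0.2500 = 2.0000

v = 2.0000, ω = -0.2500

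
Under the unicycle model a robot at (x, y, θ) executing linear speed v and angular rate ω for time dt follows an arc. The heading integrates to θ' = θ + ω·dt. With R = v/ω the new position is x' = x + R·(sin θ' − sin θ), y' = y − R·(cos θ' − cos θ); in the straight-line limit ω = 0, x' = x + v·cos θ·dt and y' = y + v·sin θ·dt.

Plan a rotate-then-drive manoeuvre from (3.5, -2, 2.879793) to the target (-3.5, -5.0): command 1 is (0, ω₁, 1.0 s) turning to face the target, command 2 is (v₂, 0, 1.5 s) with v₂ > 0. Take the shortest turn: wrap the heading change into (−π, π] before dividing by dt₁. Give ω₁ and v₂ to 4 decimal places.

heading to target = atan2(-5−-2, -3.5−3.5) = -2.7367
Δθ = wrap(-2.7367 − 2.8798) = 0.6667; ω₁ = Δθ/dt₁ = 0.6667
distance = √((-3.5−3.5)² + (-5−-2)²) = 7.6158; v₂ = distance/dt₂ = 5.0772

ω₁ = 0.6667, v₂ = 5.0772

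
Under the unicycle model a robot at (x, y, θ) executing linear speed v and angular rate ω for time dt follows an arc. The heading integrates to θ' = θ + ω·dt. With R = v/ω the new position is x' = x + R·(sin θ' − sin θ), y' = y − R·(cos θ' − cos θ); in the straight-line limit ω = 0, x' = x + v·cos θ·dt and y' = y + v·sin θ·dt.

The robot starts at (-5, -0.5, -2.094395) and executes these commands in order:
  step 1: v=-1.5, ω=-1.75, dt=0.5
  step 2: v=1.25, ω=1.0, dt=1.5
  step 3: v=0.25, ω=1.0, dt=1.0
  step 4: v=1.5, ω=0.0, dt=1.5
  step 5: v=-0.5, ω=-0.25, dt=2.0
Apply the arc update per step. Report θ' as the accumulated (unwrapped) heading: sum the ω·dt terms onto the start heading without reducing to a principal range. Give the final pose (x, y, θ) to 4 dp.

(-4.0361, -2.0055, -0.9694)

step 1: θ'=-2.9694 (R=0.8571) → pose (-4.4046, -0.0841, -2.9694)
step 2: θ'=-1.4694 (R=1.2500) → pose (-5.4340, -1.4422, -1.4694)
step 3: θ'=-0.4694 (R=0.2500) → pose (-5.2983, -1.6398, -0.4694)
step 4: θ'=-0.4694 (straight) → pose (-3.2917, -2.6576, -0.4694)
step 5: θ'=-0.9694 (R=2.0000) → pose (-4.0361, -2.0055, -0.9694)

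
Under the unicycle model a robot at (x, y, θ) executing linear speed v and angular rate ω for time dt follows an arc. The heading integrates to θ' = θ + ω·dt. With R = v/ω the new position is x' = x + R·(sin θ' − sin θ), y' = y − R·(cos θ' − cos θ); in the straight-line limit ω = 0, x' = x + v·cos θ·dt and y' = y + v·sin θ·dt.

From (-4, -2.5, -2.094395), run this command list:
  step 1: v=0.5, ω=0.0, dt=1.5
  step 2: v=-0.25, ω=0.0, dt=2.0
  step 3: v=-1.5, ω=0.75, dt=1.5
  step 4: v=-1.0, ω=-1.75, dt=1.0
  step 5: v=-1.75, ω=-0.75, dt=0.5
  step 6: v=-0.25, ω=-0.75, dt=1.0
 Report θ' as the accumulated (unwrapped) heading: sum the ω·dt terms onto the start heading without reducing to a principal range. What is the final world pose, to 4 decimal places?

step 1: θ'=-2.0944 (straight) → pose (-4.3750, -3.1495, -2.0944)
step 2: θ'=-2.0944 (straight) → pose (-4.1250, -2.7165, -2.0944)
step 3: θ'=-0.9694 (R=-2.0000) → pose (-4.2080, -0.5849, -0.9694)
step 4: θ'=-2.7194 (R=0.5714) → pose (-3.9709, 0.2597, -2.7194)
step 5: θ'=-3.0944 (R=2.3333) → pose (-3.1249, 0.4619, -3.0944)
step 6: θ'=-3.8444 (R=0.3333) → pose (-2.8937, 0.3833, -3.8444)

(-2.8937, 0.3833, -3.8444)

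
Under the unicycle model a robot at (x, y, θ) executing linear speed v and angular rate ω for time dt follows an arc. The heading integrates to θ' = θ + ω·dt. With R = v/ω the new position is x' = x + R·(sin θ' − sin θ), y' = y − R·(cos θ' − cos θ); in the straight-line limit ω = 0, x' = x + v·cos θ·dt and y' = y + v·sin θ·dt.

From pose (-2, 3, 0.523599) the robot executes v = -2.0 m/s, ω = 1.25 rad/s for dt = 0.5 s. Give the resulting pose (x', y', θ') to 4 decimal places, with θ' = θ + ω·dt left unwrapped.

θ' = 0.5236 + 1.25·0.5 = 1.1486
R = v/ω = -2.0/1.25 = -1.6000
x' = -2 + -1.6000·(sin 1.1486 − sin 0.5236) = -2.6595
y' = 3 − -1.6000·(cos 1.1486 − cos 0.5236) = 2.2700

(-2.6595, 2.2700, 1.1486)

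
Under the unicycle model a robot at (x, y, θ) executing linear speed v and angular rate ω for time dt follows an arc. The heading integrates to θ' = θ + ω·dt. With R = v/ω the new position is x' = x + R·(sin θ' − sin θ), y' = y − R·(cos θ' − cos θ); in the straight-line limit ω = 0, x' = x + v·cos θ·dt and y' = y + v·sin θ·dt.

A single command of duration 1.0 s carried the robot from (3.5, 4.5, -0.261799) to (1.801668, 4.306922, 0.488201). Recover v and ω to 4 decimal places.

Δθ = 0.488201 − -0.261799 = 0.750000
ω = Δθ/dt = 0.750000/1.0 = 0.7500
R = Δx/(sin θ' − sin θ) = -2.3333
v = R·ω = -2.3333·0.7500 = -1.7500

v = -1.7500, ω = 0.7500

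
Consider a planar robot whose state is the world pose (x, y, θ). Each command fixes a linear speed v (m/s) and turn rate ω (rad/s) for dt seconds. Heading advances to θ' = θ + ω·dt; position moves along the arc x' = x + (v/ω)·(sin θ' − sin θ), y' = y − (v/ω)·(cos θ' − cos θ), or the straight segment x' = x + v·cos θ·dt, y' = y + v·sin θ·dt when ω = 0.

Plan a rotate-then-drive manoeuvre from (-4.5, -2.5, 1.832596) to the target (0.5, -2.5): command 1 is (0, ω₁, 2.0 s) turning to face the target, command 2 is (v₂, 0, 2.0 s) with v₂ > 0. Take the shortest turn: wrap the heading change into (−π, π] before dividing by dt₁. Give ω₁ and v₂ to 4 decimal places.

heading to target = atan2(-2.5−-2.5, 0.5−-4.5) = 0.0000
Δθ = wrap(0.0000 − 1.8326) = -1.8326; ω₁ = Δθ/dt₁ = -0.9163
distance = √((0.5−-4.5)² + (-2.5−-2.5)²) = 5.0000; v₂ = distance/dt₂ = 2.5000

ω₁ = -0.9163, v₂ = 2.5000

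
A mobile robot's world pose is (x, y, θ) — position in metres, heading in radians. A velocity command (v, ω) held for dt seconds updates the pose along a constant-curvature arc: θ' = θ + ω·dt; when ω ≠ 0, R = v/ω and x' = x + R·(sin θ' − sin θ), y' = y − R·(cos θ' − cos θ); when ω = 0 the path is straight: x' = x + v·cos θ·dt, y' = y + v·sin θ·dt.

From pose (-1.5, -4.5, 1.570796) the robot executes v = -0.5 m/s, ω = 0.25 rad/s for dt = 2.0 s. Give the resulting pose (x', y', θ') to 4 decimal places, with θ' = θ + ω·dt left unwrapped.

θ' = 1.5708 + 0.25·2.0 = 2.0708
R = v/ω = -0.5/0.25 = -2.0000
x' = -1.5 + -2.0000·(sin 2.0708 − sin 1.5708) = -1.2552
y' = -4.5 − -2.0000·(cos 2.0708 − cos 1.5708) = -5.4589

(-1.2552, -5.4589, 2.0708)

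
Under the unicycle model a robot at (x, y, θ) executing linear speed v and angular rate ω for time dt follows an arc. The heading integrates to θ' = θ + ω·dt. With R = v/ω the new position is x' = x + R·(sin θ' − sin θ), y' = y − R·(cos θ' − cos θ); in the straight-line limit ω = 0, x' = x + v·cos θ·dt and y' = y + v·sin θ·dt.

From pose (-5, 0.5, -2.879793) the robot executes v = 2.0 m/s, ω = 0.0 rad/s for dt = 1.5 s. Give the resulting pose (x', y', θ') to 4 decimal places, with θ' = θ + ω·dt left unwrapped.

(-7.8978, -0.2765, -2.8798)

θ' = -2.8798 + 0.0·1.5 = -2.8798
ω = 0 → straight: x' = -5 + 2.0·cos(-2.8798)·1.5 = -7.8978
y' = 0.5 + 2.0·sin(-2.8798)·1.5 = -0.2765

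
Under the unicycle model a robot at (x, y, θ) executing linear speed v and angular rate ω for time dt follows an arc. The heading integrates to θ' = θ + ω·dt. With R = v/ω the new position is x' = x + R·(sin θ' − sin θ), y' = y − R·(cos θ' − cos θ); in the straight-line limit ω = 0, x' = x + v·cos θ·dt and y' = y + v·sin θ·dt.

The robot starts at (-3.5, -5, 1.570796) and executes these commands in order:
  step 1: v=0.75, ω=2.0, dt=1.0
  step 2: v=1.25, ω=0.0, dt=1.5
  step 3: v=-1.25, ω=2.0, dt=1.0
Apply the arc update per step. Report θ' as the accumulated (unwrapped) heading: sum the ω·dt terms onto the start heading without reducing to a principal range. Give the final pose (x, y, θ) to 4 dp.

(-5.5876, -4.3980, 5.5708)

step 1: θ'=3.5708 (R=0.3750) → pose (-4.0311, -4.6590, 3.5708)
step 2: θ'=3.5708 (straight) → pose (-5.7360, -5.4393, 3.5708)
step 3: θ'=5.5708 (R=-0.6250) → pose (-5.5876, -4.3980, 5.5708)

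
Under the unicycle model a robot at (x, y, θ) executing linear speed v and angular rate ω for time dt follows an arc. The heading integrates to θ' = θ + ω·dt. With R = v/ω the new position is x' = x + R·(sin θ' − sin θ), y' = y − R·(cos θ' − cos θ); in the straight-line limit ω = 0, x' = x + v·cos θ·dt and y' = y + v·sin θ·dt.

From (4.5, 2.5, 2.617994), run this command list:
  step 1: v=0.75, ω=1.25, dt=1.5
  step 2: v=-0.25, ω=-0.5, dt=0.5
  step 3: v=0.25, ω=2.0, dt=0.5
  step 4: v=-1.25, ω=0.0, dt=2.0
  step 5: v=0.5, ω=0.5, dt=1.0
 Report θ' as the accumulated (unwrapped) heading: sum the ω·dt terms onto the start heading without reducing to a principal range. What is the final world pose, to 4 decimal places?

step 1: θ'=4.4930 (R=0.6000) → pose (3.6144, 2.1110, 4.4930)
step 2: θ'=4.2430 (R=0.5000) → pose (3.6565, 2.2283, 4.2430)
step 3: θ'=5.2430 (R=0.1250) → pose (3.6601, 2.1085, 5.2430)
step 4: θ'=5.2430 (straight) → pose (2.3950, 4.2648, 5.2430)
step 5: θ'=5.7430 (R=1.0000) → pose (2.7432, 3.9132, 5.7430)

(2.7432, 3.9132, 5.7430)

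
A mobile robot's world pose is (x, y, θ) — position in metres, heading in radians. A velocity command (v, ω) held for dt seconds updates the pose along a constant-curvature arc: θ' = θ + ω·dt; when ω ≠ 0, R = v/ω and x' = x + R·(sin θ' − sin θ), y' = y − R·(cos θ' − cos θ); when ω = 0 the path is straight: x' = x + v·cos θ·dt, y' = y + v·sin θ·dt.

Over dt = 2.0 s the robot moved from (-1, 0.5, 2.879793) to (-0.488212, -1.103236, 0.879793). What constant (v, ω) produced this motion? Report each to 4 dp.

Δθ = 0.879793 − 2.879793 = -2.000000
ω = Δθ/dt = -2.000000/2.0 = -1.0000
R = −Δy/(cos θ' − cos θ) = 1.0000
v = R·ω = 1.0000·-1.0000 = -1.0000

v = -1.0000, ω = -1.0000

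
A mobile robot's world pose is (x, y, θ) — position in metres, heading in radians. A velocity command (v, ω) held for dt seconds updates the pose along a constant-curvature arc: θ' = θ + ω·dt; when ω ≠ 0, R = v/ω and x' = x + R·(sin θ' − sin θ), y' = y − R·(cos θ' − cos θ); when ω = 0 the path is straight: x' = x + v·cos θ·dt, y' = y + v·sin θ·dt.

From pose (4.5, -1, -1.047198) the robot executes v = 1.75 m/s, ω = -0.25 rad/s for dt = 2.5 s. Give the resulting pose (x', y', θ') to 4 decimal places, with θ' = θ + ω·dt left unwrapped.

θ' = -1.0472 + -0.25·2.5 = -1.6722
R = v/ω = 1.75/-0.25 = -7.0000
x' = 4.5 + -7.0000·(sin -1.6722 − sin -1.0472) = 5.4019
y' = -1 − -7.0000·(cos -1.6722 − cos -1.0472) = -5.2086

(5.4019, -5.2086, -1.6722)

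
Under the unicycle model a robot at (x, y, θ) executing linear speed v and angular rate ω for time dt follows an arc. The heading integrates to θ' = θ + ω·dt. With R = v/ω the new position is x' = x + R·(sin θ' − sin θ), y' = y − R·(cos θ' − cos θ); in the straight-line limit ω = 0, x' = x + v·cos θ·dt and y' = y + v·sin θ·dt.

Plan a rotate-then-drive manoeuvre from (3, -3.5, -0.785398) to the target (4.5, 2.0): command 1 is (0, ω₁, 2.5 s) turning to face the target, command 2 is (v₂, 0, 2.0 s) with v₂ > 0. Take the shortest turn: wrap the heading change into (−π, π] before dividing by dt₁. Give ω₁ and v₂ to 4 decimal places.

heading to target = atan2(2−-3.5, 4.5−3) = 1.3045
Δθ = wrap(1.3045 − -0.7854) = 2.0899; ω₁ = Δθ/dt₁ = 0.8360
distance = √((4.5−3)² + (2−-3.5)²) = 5.7009; v₂ = distance/dt₂ = 2.8504

ω₁ = 0.8360, v₂ = 2.8504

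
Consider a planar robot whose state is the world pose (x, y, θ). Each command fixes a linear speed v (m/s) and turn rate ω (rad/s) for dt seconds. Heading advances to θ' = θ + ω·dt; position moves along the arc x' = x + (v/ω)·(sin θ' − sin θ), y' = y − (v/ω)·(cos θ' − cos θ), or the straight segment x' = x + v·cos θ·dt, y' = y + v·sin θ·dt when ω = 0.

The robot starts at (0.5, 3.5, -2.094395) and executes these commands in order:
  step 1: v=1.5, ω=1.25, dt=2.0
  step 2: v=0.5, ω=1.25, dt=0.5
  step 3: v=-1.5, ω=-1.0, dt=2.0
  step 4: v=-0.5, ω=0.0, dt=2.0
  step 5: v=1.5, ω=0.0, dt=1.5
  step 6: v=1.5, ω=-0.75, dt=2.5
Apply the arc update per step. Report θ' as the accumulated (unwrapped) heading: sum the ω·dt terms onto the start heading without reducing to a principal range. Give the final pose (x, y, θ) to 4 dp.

(-0.6815, -2.1927, -2.8444)

step 1: θ'=0.4056 (R=1.2000) → pose (2.0127, 1.7974, 0.4056)
step 2: θ'=1.0306 (R=0.4000) → pose (2.1979, 1.9592, 1.0306)
step 3: θ'=-0.9694 (R=1.5000) → pose (-0.3253, 1.8819, -0.9694)
step 4: θ'=-0.9694 (straight) → pose (-0.8911, 2.7065, -0.9694)
step 5: θ'=-0.9694 (straight) → pose (0.3820, 0.8513, -0.9694)
step 6: θ'=-2.8444 (R=-2.0000) → pose (-0.6815, -2.1927, -2.8444)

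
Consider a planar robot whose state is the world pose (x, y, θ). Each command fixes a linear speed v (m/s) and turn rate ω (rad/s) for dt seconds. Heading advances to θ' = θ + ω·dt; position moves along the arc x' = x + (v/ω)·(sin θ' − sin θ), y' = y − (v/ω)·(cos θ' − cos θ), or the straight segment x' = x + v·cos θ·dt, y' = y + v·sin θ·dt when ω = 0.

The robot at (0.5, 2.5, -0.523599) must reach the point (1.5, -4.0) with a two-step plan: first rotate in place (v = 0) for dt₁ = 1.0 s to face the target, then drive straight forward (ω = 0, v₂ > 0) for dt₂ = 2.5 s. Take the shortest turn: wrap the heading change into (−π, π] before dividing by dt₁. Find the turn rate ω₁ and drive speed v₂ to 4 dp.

heading to target = atan2(-4−2.5, 1.5−0.5) = -1.4181
Δθ = wrap(-1.4181 − -0.5236) = -0.8945; ω₁ = Δθ/dt₁ = -0.8945
distance = √((1.5−0.5)² + (-4−2.5)²) = 6.5765; v₂ = distance/dt₂ = 2.6306

ω₁ = -0.8945, v₂ = 2.6306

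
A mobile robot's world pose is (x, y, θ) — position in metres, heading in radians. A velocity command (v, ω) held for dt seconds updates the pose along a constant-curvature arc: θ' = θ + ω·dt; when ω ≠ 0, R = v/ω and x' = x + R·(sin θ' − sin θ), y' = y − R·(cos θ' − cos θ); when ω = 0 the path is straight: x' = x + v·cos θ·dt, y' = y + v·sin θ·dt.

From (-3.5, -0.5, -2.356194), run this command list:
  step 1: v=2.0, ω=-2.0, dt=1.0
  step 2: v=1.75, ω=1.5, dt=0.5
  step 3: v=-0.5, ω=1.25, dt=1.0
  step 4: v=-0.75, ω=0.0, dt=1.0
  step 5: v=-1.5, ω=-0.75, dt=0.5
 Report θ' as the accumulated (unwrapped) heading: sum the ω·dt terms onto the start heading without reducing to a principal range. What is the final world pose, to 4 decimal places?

(-4.1064, 1.5194, -2.7312)

step 1: θ'=-4.3562 (R=-1.0000) → pose (-5.1443, -0.1416, -4.3562)
step 2: θ'=-3.6062 (R=1.1667) → pose (-5.7150, 0.4946, -3.6062)
step 3: θ'=-2.3562 (R=-0.4000) → pose (-5.2530, 0.5693, -2.3562)
step 4: θ'=-2.3562 (straight) → pose (-4.7226, 1.0997, -2.3562)
step 5: θ'=-2.7312 (R=2.0000) → pose (-4.1064, 1.5194, -2.7312)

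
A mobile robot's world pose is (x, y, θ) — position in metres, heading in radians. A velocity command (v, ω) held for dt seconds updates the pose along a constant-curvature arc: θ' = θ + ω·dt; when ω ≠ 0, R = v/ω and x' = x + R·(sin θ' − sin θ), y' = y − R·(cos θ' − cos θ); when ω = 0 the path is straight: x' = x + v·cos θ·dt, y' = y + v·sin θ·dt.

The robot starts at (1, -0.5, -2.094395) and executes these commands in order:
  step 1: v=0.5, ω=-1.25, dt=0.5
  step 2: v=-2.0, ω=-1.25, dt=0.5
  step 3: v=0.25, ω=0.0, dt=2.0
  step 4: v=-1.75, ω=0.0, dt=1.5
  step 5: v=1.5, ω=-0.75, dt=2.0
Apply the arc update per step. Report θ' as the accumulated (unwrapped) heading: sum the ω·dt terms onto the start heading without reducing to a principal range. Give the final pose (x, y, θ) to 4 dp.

(2.2971, 1.2371, -4.8444)

step 1: θ'=-2.7194 (R=-0.4000) → pose (0.8175, -0.6649, -2.7194)
step 2: θ'=-3.3444 (R=1.6000) → pose (1.7954, -0.5572, -3.3444)
step 3: θ'=-3.3444 (straight) → pose (1.3056, -0.4565, -3.3444)
step 4: θ'=-3.3444 (straight) → pose (3.8768, -0.9852, -3.3444)
step 5: θ'=-4.8444 (R=-2.0000) → pose (2.2971, 1.2371, -4.8444)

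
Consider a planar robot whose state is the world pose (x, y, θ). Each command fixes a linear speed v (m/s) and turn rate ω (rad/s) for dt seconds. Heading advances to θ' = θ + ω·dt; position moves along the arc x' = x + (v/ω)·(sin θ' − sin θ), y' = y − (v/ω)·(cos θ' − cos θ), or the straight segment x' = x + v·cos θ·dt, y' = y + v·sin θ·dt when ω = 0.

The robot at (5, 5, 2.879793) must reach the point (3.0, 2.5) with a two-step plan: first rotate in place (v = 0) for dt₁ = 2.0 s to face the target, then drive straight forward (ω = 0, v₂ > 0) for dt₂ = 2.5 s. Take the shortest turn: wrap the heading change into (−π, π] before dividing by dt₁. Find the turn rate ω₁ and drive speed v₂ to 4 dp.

heading to target = atan2(2.5−5, 3−5) = -2.2455
Δθ = wrap(-2.2455 − 2.8798) = 1.1579; ω₁ = Δθ/dt₁ = 0.5789
distance = √((3−5)² + (2.5−5)²) = 3.2016; v₂ = distance/dt₂ = 1.2806

ω₁ = 0.5789, v₂ = 1.2806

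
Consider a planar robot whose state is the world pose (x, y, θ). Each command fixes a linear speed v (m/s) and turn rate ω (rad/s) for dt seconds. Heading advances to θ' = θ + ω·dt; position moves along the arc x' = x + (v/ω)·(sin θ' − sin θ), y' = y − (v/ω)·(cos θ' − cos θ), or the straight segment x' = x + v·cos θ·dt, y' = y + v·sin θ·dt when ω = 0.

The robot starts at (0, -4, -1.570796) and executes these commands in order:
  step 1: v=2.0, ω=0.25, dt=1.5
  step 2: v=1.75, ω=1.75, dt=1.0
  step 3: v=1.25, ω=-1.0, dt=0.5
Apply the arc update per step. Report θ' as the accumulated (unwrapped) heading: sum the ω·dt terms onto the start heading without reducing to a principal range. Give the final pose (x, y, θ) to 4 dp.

(2.6028, -7.2290, 0.0542)

step 1: θ'=-1.1958 (R=8.0000) → pose (0.5559, -6.9302, -1.1958)
step 2: θ'=0.5542 (R=1.0000) → pose (2.0127, -7.4142, 0.5542)
step 3: θ'=0.0542 (R=-1.2500) → pose (2.6028, -7.2290, 0.0542)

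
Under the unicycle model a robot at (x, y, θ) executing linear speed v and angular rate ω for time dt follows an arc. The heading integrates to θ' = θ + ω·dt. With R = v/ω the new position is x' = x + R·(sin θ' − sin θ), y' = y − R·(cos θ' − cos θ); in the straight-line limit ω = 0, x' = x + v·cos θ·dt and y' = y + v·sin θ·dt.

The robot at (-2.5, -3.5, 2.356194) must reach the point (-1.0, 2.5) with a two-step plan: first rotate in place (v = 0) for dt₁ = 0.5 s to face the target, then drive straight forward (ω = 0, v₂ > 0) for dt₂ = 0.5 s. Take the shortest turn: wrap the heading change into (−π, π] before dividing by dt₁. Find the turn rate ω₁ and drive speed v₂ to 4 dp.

heading to target = atan2(2.5−-3.5, -1−-2.5) = 1.3258
Δθ = wrap(1.3258 − 2.3562) = -1.0304; ω₁ = Δθ/dt₁ = -2.0608
distance = √((-1−-2.5)² + (2.5−-3.5)²) = 6.1847; v₂ = distance/dt₂ = 12.3693

ω₁ = -2.0608, v₂ = 12.3693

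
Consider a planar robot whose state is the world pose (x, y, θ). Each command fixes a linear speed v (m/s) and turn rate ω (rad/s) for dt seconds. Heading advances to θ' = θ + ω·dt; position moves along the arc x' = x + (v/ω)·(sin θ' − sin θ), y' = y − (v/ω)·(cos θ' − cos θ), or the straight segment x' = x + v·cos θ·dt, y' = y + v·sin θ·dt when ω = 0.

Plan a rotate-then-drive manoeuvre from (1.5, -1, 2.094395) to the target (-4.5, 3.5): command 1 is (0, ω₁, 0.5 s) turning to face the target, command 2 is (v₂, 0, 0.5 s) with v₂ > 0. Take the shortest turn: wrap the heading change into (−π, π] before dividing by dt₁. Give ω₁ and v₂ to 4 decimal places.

heading to target = atan2(3.5−-1, -4.5−1.5) = 2.4981
Δθ = wrap(2.4981 − 2.0944) = 0.4037; ω₁ = Δθ/dt₁ = 0.8074
distance = √((-4.5−1.5)² + (3.5−-1)²) = 7.5000; v₂ = distance/dt₂ = 15.0000

ω₁ = 0.8074, v₂ = 15.0000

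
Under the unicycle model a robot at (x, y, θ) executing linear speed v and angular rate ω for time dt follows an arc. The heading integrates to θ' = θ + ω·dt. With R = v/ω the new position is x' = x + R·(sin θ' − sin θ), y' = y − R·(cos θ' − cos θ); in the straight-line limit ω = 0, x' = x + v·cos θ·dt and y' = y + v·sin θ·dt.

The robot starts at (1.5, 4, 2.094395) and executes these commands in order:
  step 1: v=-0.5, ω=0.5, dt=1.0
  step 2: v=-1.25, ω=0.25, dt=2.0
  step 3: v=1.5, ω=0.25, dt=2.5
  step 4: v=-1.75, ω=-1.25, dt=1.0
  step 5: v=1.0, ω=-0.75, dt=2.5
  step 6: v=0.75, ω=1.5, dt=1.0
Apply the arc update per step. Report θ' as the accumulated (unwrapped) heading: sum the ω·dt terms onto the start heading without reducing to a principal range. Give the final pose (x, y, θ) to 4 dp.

(2.5242, 4.6891, 2.0944)

step 1: θ'=2.5944 (R=-1.0000) → pose (1.8457, 3.6460, 2.5944)
step 2: θ'=3.0944 (R=-5.0000) → pose (4.2113, 2.9215, 3.0944)
step 3: θ'=3.7194 (R=6.0000) → pose (0.6511, 1.9542, 3.7194)
step 4: θ'=2.4694 (R=1.4000) → pose (2.2876, 1.8769, 2.4694)
step 5: θ'=0.5944 (R=-1.3333) → pose (2.3712, 4.0248, 0.5944)
step 6: θ'=2.0944 (R=0.5000) → pose (2.5242, 4.6891, 2.0944)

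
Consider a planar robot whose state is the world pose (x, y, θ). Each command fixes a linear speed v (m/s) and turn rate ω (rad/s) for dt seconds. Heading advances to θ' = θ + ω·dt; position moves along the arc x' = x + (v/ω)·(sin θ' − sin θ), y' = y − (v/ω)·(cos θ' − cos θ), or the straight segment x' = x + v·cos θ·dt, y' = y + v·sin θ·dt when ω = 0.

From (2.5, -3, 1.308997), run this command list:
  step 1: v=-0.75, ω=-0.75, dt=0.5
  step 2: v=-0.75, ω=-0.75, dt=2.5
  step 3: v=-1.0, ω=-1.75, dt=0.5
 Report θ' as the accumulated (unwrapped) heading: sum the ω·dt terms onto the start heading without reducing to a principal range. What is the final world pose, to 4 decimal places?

step 1: θ'=0.9340 (R=1.0000) → pose (2.3381, -3.3358, 0.9340)
step 2: θ'=-0.9410 (R=1.0000) → pose (0.7259, -3.3302, -0.9410)
step 3: θ'=-1.8160 (R=0.5714) → pose (0.6334, -2.8549, -1.8160)

(0.6334, -2.8549, -1.8160)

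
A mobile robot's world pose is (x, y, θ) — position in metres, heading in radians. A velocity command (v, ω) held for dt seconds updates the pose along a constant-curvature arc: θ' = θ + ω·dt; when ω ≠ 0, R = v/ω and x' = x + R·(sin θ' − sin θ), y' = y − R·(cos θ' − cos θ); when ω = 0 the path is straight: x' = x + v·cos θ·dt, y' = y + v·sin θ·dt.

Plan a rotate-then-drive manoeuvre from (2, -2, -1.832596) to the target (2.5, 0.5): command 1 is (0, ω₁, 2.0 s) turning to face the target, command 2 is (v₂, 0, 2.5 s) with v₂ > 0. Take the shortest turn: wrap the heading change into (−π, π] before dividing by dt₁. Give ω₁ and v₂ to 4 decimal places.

heading to target = atan2(0.5−-2, 2.5−2) = 1.3734
Δθ = wrap(1.3734 − -1.8326) = -3.0772; ω₁ = Δθ/dt₁ = -1.5386
distance = √((2.5−2)² + (0.5−-2)²) = 2.5495; v₂ = distance/dt₂ = 1.0198

ω₁ = -1.5386, v₂ = 1.0198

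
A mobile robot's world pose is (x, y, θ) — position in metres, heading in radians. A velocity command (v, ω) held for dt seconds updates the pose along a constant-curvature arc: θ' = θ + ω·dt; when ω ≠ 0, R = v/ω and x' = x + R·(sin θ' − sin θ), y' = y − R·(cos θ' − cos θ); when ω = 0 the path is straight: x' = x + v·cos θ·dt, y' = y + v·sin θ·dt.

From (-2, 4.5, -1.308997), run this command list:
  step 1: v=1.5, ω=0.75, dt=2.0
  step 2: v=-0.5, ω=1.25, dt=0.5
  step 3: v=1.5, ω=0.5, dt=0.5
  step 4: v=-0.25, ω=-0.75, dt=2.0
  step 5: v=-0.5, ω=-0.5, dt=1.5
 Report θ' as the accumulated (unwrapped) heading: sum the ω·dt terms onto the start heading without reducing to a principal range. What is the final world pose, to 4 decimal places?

step 1: θ'=0.1910 (R=2.0000) → pose (0.3115, 3.0540, 0.1910)
step 2: θ'=0.8160 (R=-0.4000) → pose (0.0961, 2.9353, 0.8160)
step 3: θ'=1.0660 (R=3.0000) → pose (0.5367, 3.5399, 1.0660)
step 4: θ'=-0.4340 (R=0.3333) → pose (0.1048, 3.3987, -0.4340)
step 5: θ'=-1.1840 (R=1.0000) → pose (-0.4009, 3.9287, -1.1840)

(-0.4009, 3.9287, -1.1840)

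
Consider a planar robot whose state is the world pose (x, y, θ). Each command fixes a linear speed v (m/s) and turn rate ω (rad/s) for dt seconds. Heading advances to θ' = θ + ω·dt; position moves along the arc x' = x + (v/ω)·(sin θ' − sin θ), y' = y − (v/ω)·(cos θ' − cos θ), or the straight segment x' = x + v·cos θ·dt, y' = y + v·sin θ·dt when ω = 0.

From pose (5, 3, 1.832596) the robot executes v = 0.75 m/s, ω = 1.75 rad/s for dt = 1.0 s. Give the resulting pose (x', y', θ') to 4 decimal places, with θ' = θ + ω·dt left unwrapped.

(4.4031, 3.2766, 3.5826)

θ' = 1.8326 + 1.75·1.0 = 3.5826
R = v/ω = 0.75/1.75 = 0.4286
x' = 5 + 0.4286·(sin 3.5826 − sin 1.8326) = 4.4031
y' = 3 − 0.4286·(cos 3.5826 − cos 1.8326) = 3.2766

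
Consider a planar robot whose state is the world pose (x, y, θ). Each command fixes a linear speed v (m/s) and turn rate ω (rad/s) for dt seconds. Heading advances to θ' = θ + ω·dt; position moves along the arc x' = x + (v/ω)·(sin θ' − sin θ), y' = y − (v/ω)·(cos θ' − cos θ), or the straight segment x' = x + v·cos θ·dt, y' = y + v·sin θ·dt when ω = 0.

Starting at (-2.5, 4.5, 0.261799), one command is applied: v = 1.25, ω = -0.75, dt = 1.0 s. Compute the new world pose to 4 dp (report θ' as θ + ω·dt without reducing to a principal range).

(-1.2869, 4.3621, -0.4882)

θ' = 0.2618 + -0.75·1.0 = -0.4882
R = v/ω = 1.25/-0.75 = -1.6667
x' = -2.5 + -1.6667·(sin -0.4882 − sin 0.2618) = -1.2869
y' = 4.5 − -1.6667·(cos -0.4882 − cos 0.2618) = 4.3621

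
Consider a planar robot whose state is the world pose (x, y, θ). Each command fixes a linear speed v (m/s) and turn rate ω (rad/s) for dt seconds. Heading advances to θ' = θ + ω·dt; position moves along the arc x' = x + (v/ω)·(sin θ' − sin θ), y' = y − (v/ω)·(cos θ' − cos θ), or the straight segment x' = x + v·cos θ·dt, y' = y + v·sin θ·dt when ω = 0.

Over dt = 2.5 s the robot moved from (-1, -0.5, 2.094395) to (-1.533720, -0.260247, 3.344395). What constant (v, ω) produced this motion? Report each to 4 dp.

Δθ = 3.344395 − 2.094395 = 1.250000
ω = Δθ/dt = 1.250000/2.5 = 0.5000
R = Δx/(sin θ' − sin θ) = 0.5000
v = R·ω = 0.5000·0.5000 = 0.2500

v = 0.2500, ω = 0.5000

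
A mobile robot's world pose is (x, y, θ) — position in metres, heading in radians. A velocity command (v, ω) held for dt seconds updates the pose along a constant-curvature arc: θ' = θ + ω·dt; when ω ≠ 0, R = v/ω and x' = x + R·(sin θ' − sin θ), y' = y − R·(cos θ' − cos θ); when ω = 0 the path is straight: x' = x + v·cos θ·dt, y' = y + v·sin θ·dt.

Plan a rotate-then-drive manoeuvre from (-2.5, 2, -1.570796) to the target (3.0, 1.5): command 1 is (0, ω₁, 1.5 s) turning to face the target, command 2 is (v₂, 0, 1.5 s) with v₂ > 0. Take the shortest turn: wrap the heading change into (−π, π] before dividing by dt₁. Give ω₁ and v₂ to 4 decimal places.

ω₁ = 0.9868, v₂ = 3.6818

heading to target = atan2(1.5−2, 3−-2.5) = -0.0907
Δθ = wrap(-0.0907 − -1.5708) = 1.4801; ω₁ = Δθ/dt₁ = 0.9868
distance = √((3−-2.5)² + (1.5−2)²) = 5.5227; v₂ = distance/dt₂ = 3.6818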